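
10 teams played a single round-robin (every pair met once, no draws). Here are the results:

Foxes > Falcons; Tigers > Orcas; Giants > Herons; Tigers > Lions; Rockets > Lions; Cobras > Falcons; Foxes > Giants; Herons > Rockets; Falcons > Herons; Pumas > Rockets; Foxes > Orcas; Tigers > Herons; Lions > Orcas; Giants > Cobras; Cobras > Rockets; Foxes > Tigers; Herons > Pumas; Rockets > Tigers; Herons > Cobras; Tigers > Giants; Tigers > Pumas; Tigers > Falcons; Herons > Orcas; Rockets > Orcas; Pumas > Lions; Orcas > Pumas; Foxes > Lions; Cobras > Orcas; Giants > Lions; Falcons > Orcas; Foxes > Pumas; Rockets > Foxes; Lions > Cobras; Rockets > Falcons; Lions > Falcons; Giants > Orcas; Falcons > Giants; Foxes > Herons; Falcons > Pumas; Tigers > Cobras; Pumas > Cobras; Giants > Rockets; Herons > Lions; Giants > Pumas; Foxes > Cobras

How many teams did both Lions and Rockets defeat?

Lions beat: Cobras, Falcons, Orcas.
Rockets beat: Lions, Tigers, Foxes, Falcons, Orcas.
Both beat: Falcons, Orcas — 2.

2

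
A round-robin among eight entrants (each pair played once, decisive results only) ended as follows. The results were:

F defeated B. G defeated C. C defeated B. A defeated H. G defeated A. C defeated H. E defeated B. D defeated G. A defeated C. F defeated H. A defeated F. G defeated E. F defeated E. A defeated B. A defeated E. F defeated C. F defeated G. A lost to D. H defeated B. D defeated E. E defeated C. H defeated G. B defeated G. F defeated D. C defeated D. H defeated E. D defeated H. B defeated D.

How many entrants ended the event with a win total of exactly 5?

Win totals: A 5, B 2, C 3, D 4, E 2, F 6, G 3, H 3.
Exactly 5: A — 1 entrant.

1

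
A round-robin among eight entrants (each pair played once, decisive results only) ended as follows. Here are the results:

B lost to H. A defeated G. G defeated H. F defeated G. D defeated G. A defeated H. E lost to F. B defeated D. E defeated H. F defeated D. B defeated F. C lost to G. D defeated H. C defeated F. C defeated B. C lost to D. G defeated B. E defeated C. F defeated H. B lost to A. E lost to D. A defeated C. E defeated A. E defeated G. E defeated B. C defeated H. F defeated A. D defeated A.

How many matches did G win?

3

G's results: beat B, C, H; lost to A, D, E, F.
That is 3 wins.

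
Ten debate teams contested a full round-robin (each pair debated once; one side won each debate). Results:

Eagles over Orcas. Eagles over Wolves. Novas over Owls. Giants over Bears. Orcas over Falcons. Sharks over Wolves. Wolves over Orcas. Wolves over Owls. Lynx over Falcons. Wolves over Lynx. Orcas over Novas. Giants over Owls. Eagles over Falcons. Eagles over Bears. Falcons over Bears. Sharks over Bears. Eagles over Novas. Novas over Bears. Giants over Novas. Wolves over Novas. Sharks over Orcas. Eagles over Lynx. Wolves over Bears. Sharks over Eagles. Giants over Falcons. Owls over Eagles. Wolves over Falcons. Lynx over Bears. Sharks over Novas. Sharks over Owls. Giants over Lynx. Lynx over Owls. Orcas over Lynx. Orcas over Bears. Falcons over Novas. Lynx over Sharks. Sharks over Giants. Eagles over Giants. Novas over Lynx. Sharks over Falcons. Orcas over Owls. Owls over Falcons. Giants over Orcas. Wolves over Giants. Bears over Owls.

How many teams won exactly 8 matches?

1

Win totals: Sharks 8, Bears 1, Lynx 4, Eagles 7, Owls 2, Wolves 7, Falcons 2, Orcas 5, Giants 6, Novas 3.
Exactly 8: Sharks — 1 team.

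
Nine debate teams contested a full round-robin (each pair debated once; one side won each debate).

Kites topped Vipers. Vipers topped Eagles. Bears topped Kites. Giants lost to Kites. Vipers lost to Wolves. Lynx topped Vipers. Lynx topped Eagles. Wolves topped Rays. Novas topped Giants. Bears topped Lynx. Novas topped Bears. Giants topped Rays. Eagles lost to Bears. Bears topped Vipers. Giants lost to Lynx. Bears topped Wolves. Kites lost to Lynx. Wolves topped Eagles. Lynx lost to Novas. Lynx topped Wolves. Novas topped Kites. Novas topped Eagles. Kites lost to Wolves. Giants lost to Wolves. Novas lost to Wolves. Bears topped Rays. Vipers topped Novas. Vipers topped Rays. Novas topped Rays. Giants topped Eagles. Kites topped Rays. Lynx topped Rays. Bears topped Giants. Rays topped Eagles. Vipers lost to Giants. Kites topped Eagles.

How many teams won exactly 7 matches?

Win totals: Bears 7, Lynx 6, Vipers 3, Rays 1, Kites 4, Wolves 6, Novas 6, Giants 3, Eagles 0.
Exactly 7: Bears — 1 team.

1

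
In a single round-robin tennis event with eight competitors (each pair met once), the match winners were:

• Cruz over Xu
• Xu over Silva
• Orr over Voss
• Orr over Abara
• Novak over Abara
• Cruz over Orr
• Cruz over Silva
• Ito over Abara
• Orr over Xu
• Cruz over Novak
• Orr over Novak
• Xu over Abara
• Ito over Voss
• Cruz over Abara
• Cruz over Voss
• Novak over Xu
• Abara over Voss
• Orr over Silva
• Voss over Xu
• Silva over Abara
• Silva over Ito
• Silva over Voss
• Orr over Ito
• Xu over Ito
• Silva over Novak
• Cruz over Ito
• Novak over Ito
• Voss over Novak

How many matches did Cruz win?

Cruz's results: beat Abara, Silva, Voss, Orr, Xu, Ito, Novak; lost to no one.
That is 7 wins.

7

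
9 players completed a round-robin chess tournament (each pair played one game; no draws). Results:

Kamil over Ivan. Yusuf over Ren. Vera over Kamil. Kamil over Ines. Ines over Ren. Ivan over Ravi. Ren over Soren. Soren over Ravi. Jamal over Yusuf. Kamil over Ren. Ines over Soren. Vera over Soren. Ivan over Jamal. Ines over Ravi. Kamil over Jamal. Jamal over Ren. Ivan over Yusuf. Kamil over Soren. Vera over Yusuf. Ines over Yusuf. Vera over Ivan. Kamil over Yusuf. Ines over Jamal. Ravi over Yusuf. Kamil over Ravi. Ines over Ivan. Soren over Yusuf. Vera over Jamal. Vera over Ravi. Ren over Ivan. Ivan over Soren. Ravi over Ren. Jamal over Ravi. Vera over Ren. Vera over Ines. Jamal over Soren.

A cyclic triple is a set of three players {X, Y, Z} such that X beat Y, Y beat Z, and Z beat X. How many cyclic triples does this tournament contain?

5

Win totals: Ines 6, Kamil 7, Jamal 4, Yusuf 1, Soren 2, Ren 2, Vera 8, Ivan 4, Ravi 2.
A player with w wins dominates both others in C(w,2) triples; summing gives 15 + 21 + 6 + 0 + 1 + 1 + 28 + 6 + 1 = 79 transitive triples.
Total triples C(9,3) = 84, so cyclic triples = 84 − 79 = 5.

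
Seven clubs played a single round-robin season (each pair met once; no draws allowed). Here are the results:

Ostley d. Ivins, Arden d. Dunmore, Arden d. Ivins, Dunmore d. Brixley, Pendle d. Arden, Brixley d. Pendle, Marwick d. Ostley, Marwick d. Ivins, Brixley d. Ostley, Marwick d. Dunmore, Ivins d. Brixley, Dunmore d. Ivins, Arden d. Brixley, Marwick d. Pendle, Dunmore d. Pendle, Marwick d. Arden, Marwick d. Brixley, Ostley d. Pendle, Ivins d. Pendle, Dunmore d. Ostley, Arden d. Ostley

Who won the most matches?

Marwick

Win totals: Dunmore 4, Arden 4, Pendle 1, Brixley 2, Ivins 2, Marwick 6, Ostley 2.
Marwick leads with 6 wins (next highest: 4).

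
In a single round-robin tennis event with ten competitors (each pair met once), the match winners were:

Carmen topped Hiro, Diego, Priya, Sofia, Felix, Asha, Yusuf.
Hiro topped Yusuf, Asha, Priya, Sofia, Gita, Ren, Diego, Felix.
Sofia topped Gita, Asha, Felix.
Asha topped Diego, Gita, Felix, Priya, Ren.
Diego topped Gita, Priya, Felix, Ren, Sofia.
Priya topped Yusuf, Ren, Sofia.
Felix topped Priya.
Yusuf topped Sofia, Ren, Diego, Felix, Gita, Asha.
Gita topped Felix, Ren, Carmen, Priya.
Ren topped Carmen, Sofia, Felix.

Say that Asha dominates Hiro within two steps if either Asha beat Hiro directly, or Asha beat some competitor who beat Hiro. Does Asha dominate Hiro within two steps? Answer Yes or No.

No

Asha did not beat Hiro directly.
Asha beat Felix, Gita, Priya, Diego, Ren, but each of them lost to Hiro. No two-step path.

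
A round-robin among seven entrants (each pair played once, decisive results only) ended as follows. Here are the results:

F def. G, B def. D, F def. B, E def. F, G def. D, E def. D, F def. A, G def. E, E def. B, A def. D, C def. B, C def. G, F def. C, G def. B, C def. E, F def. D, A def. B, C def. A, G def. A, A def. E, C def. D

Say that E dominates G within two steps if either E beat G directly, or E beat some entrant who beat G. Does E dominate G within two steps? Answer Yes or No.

E did not beat G directly.
E beat B, D, F. Of those, F beat G.

Yes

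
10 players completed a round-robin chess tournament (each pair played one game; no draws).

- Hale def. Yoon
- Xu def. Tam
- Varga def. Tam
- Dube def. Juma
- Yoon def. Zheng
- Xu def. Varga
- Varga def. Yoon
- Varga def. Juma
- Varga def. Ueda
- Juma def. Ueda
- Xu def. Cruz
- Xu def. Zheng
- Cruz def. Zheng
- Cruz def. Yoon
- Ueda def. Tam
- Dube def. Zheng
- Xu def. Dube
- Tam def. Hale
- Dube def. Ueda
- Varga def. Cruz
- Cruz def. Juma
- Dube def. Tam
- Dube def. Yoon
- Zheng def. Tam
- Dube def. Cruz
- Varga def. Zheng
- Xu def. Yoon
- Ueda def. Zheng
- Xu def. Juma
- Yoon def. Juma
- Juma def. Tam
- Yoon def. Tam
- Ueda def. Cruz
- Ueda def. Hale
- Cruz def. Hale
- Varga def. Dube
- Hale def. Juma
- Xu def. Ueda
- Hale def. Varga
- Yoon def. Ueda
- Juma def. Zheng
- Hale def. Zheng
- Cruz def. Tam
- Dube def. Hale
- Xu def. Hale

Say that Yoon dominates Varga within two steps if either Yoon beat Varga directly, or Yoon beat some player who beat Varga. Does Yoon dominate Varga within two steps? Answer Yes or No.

No

Yoon did not beat Varga directly.
Yoon beat Tam, Zheng, Ueda, Juma, but each of them lost to Varga. No two-step path.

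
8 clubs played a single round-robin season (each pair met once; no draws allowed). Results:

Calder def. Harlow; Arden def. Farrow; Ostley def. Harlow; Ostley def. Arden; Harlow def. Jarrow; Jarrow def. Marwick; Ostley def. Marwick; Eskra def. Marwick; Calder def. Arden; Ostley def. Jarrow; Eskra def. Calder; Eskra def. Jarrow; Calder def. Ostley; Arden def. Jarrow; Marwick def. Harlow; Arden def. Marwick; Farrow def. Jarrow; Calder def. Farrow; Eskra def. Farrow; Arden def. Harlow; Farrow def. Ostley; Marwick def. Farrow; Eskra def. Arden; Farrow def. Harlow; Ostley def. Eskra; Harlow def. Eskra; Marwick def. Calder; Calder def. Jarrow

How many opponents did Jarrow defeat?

1

Jarrow's results: beat Marwick; lost to Arden, Harlow, Ostley, Eskra, Calder, Farrow.
That is 1 win.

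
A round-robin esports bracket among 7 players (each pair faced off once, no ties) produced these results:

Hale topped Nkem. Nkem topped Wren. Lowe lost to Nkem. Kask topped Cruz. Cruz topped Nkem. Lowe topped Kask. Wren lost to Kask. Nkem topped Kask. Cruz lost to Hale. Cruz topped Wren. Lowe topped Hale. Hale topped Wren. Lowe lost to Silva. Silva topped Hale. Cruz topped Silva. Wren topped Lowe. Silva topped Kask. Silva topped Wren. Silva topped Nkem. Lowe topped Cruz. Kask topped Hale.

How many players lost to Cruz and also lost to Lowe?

Cruz beat: Silva, Nkem, Wren.
Lowe beat: Kask, Cruz, Hale.
No one was beaten by both.

0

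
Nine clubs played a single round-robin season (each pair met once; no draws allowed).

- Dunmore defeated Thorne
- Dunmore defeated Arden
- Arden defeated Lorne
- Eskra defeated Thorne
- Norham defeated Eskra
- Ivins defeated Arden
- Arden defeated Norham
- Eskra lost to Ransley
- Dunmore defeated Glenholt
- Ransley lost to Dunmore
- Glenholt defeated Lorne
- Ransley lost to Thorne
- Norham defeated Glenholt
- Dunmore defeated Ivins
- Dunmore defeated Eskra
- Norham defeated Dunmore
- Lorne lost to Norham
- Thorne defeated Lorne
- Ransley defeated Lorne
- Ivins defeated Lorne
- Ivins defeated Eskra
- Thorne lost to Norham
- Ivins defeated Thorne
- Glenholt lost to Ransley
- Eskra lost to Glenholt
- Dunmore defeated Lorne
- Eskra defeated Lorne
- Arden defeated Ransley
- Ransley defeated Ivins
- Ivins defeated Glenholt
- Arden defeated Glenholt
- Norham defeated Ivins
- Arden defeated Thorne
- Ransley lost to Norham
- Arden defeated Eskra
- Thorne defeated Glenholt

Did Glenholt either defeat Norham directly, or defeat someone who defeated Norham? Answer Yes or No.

Glenholt did not beat Norham directly.
Glenholt beat Lorne, Eskra, but each of them lost to Norham. No two-step path.

No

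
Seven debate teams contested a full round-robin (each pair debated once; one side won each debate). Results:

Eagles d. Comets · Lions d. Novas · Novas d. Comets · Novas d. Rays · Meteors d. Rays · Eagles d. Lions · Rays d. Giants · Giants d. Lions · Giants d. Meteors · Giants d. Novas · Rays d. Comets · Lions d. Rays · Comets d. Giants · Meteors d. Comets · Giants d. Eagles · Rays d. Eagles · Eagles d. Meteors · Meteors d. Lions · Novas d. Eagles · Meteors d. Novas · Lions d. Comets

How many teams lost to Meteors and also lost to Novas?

Meteors beat: Comets, Lions, Novas, Rays.
Novas beat: Comets, Rays, Eagles.
Both beat: Comets, Rays — 2.

2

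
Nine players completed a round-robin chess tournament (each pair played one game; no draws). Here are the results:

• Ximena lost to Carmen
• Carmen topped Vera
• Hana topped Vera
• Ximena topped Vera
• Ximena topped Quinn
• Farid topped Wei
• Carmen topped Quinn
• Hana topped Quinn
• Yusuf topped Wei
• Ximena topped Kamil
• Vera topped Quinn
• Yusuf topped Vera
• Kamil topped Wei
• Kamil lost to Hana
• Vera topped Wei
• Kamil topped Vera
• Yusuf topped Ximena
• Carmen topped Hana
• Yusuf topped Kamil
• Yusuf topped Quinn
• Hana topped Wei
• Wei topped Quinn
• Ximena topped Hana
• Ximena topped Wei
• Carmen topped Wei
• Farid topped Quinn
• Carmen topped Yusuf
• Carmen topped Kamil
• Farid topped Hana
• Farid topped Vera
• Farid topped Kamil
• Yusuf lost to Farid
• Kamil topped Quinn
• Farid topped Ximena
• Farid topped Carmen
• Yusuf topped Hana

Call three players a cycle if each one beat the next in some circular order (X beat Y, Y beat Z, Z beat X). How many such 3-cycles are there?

Win totals: Kamil 3, Vera 2, Yusuf 6, Quinn 0, Farid 8, Wei 1, Hana 4, Ximena 5, Carmen 7.
A player with w wins dominates both others in C(w,2) triples; summing gives 3 + 1 + 15 + 0 + 28 + 0 + 6 + 10 + 21 = 84 transitive triples.
Total triples C(9,3) = 84, so cyclic triples = 84 − 84 = 0.

0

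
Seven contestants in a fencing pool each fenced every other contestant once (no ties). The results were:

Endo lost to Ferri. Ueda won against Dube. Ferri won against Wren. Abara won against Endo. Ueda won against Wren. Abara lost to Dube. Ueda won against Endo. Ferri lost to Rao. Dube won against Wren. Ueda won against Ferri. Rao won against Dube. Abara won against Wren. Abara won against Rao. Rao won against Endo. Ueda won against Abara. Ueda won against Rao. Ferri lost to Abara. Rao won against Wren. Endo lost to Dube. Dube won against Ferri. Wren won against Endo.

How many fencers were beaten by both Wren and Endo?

Wren beat: Endo.
Endo beat: no one.
No one was beaten by both.

0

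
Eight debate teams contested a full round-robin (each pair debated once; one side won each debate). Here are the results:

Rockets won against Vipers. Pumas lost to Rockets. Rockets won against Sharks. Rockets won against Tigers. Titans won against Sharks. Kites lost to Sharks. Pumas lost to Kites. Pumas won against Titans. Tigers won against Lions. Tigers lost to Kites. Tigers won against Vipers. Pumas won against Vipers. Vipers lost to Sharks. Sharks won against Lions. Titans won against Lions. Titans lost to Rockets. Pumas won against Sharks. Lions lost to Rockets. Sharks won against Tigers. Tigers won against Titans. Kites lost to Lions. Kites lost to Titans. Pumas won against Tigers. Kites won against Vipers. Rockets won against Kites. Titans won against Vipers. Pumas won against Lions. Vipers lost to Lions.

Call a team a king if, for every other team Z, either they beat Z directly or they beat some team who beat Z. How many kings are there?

Vipers cannot reach Tigers, Rockets, Kites, Sharks, Lions, Titans, Pumas in two steps.
Tigers cannot reach Rockets, Pumas in two steps.
Rockets reaches everyone (king).
Kites cannot reach Rockets in two steps.
Sharks cannot reach Rockets in two steps.
Lions cannot reach Rockets, Sharks, Titans in two steps.
Titans cannot reach Rockets in two steps.
Pumas cannot reach Rockets in two steps.
Kings: Rockets — 1.

1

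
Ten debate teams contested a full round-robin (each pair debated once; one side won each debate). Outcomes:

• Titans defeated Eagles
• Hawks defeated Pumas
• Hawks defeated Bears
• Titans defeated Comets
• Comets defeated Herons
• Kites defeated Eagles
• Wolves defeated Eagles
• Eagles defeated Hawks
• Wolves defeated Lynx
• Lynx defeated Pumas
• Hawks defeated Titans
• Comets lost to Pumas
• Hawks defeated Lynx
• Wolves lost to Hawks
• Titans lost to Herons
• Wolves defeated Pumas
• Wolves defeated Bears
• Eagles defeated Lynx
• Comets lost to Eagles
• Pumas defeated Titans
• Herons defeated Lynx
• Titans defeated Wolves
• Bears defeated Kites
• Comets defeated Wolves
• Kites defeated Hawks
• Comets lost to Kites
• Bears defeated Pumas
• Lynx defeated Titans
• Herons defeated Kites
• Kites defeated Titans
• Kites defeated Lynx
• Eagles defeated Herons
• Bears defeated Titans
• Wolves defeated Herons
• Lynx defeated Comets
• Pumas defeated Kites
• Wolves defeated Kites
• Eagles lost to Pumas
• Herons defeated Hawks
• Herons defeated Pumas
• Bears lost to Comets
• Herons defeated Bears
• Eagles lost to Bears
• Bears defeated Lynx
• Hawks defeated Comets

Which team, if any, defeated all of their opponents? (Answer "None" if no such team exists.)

None

Highest win total is Wolves with 6 (out of 9 possible).
Wolves lost to Titans, Comets, Hawks, so no team went undefeated.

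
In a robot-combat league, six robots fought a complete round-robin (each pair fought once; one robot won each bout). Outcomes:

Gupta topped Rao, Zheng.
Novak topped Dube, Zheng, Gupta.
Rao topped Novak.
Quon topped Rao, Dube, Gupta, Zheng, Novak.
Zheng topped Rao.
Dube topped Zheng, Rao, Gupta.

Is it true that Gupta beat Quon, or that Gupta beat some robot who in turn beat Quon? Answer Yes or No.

No

Gupta did not beat Quon directly.
Gupta beat Zheng, Rao, but each of them lost to Quon. No two-step path.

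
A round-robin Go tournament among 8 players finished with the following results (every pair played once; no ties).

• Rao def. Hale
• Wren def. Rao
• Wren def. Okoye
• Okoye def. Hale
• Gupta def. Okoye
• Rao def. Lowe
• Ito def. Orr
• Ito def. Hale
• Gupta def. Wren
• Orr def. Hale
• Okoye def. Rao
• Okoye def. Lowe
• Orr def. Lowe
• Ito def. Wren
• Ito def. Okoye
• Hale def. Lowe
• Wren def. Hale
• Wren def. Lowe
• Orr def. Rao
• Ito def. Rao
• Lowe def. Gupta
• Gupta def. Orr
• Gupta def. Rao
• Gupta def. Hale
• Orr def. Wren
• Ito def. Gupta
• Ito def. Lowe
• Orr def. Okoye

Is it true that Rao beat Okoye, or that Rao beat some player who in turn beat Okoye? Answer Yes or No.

No

Rao did not beat Okoye directly.
Rao beat Lowe, Hale, but each of them lost to Okoye. No two-step path.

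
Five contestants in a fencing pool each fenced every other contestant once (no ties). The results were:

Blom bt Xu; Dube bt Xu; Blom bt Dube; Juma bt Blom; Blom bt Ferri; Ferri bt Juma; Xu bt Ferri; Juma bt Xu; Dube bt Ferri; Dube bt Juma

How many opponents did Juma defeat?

Juma's results: beat Blom, Xu; lost to Ferri, Dube.
That is 2 wins.

2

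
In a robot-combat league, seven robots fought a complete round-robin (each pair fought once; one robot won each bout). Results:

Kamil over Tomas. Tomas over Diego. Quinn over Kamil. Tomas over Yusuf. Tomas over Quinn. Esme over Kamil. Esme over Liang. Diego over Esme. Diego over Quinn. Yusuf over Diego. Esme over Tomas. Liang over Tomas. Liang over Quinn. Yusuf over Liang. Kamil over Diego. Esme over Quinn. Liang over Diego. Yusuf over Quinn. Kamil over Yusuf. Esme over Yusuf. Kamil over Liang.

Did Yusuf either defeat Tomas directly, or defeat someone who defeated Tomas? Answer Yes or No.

Yusuf did not beat Tomas directly.
Yusuf beat Liang, Quinn, Diego. Of those, Liang beat Tomas.

Yes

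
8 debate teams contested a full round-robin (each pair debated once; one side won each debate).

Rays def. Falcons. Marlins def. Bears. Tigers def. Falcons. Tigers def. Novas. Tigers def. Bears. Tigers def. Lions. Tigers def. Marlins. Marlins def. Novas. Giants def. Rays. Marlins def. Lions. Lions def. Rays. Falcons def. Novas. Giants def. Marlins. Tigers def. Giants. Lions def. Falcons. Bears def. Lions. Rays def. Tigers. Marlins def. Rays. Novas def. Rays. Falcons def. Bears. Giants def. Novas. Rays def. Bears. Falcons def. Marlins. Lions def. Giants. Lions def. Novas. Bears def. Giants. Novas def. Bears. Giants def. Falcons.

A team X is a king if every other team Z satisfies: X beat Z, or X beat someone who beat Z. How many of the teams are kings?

Lions reaches everyone (king).
Giants reaches everyone (king).
Novas cannot reach Marlins in two steps.
Bears cannot reach Tigers in two steps.
Rays reaches everyone (king).
Marlins reaches everyone (king).
Tigers reaches everyone (king).
Falcons cannot reach Tigers in two steps.
Kings: Lions, Giants, Rays, Marlins, Tigers — 5.

5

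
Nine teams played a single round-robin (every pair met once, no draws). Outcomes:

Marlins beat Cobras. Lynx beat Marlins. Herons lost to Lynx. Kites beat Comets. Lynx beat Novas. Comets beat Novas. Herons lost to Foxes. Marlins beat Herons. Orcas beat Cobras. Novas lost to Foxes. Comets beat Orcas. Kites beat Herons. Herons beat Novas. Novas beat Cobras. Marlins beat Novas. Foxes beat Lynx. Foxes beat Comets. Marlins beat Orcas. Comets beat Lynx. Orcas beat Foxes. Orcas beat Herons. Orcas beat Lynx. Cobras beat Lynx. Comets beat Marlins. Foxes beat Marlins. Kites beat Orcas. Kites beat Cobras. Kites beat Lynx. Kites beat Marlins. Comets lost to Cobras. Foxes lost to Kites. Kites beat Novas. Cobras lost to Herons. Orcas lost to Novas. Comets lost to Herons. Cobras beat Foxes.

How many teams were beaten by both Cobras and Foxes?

2

Cobras beat: Foxes, Lynx, Comets.
Foxes beat: Lynx, Marlins, Herons, Comets, Novas.
Both beat: Lynx, Comets — 2.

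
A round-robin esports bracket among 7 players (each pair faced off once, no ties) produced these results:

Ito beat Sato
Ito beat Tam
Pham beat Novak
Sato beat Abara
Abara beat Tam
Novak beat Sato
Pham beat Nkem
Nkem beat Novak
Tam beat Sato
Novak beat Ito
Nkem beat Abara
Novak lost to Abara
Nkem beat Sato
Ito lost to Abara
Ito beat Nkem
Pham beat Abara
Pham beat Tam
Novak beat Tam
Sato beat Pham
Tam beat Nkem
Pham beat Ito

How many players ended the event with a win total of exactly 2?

2

Win totals: Ito 3, Tam 2, Novak 3, Abara 3, Pham 5, Sato 2, Nkem 3.
Exactly 2: Tam, Sato — 2 players.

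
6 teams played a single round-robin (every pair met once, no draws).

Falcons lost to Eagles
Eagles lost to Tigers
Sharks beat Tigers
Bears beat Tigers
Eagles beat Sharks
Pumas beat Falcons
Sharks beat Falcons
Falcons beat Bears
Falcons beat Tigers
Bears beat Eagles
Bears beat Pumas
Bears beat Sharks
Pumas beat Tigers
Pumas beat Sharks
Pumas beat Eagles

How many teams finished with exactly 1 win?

Win totals: Sharks 2, Falcons 2, Pumas 4, Bears 4, Eagles 2, Tigers 1.
Exactly 1: Tigers — 1 team.

1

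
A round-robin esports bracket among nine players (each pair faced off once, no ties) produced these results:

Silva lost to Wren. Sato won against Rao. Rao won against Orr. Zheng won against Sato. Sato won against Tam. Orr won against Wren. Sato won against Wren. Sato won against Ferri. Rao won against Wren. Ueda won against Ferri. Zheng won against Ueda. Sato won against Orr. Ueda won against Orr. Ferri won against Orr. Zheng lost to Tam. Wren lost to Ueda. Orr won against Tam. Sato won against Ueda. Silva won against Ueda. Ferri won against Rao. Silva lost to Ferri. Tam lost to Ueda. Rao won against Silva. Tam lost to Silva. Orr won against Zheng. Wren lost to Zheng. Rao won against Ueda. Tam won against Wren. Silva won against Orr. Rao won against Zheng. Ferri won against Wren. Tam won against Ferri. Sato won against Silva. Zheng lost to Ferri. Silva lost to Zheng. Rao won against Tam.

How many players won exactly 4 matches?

Win totals: Wren 1, Silva 3, Orr 3, Tam 3, Sato 7, Rao 6, Ueda 4, Zheng 4, Ferri 5.
Exactly 4: Ueda, Zheng — 2 players.

2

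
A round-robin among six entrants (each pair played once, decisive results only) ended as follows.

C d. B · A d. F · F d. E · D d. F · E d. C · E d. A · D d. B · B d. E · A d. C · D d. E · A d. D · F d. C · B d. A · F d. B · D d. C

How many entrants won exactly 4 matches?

Win totals: A 3, B 2, C 1, D 4, E 2, F 3.
Exactly 4: D — 1 entrant.

1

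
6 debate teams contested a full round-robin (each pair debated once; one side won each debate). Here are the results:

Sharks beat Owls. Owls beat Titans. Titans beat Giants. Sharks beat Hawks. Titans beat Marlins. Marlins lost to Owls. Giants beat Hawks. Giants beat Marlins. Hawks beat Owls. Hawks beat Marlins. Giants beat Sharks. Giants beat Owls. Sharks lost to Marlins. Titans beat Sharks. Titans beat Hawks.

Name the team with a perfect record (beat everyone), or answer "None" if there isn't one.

Highest win total is Titans with 4 (out of 5 possible).
Titans lost to Owls, so no team went undefeated.

None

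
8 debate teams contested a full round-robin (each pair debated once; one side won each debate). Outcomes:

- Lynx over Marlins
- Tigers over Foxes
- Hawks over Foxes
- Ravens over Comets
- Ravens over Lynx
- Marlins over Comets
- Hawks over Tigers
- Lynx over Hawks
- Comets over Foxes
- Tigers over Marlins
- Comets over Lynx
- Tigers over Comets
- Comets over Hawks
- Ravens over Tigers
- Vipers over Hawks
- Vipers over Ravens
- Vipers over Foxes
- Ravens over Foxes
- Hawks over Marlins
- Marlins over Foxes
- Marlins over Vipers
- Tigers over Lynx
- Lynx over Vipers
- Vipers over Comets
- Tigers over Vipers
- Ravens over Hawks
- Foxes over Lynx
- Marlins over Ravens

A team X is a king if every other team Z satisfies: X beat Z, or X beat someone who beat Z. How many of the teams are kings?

6

Comets cannot reach Ravens in two steps.
Lynx reaches everyone (king).
Ravens reaches everyone (king).
Vipers reaches everyone (king).
Hawks reaches everyone (king).
Marlins reaches everyone (king).
Foxes cannot reach Comets, Ravens, Tigers in two steps.
Tigers reaches everyone (king).
Kings: Lynx, Ravens, Vipers, Hawks, Marlins, Tigers — 6.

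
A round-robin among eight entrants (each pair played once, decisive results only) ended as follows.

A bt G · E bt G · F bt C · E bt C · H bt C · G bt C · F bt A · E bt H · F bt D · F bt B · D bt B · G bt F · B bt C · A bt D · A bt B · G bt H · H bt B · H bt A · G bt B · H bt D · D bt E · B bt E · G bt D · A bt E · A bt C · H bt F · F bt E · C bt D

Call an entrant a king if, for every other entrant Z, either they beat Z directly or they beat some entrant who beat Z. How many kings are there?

5

A reaches everyone (king).
B cannot reach A, F in two steps.
C cannot reach A, F, G, H in two steps.
D cannot reach A, F in two steps.
E reaches everyone (king).
F reaches everyone (king).
G reaches everyone (king).
H reaches everyone (king).
Kings: A, E, F, G, H — 5.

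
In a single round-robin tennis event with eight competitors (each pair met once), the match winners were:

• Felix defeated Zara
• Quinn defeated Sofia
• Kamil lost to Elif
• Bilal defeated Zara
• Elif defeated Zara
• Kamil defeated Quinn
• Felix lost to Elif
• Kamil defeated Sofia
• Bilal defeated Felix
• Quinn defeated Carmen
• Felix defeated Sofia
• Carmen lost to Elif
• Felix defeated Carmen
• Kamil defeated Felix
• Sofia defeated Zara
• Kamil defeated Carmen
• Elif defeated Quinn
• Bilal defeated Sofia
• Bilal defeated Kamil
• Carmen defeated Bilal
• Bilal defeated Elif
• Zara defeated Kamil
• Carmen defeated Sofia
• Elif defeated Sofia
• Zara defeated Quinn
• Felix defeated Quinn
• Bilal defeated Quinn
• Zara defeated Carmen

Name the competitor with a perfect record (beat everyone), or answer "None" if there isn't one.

None

Highest win total is Elif with 6 (out of 7 possible).
Elif lost to Bilal, so no competitor went undefeated.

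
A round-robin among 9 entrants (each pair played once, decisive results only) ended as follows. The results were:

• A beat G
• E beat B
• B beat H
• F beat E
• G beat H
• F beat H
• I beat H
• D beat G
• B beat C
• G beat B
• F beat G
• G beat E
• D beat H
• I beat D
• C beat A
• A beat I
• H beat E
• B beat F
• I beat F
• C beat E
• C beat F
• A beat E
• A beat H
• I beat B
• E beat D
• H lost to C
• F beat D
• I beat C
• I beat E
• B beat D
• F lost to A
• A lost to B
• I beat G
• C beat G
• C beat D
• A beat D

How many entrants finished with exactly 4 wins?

1

Win totals: A 6, B 5, C 6, D 2, E 2, F 4, G 3, H 1, I 7.
Exactly 4: F — 1 entrant.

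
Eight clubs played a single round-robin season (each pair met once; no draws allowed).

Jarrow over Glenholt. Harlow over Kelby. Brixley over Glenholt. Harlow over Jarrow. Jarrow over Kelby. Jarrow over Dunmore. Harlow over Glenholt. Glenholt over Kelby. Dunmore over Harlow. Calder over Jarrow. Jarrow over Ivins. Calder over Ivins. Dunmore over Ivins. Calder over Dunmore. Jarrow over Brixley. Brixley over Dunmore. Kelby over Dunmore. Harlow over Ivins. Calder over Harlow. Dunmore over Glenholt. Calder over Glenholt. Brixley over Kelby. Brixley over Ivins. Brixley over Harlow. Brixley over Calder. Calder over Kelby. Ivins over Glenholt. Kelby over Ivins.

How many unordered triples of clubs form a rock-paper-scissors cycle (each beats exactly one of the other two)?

Win totals: Glenholt 1, Kelby 2, Calder 6, Dunmore 3, Brixley 6, Harlow 4, Ivins 1, Jarrow 5.
A club with w wins dominates both others in C(w,2) triples; summing gives 0 + 1 + 15 + 3 + 15 + 6 + 0 + 10 = 50 transitive triples.
Total triples C(8,3) = 56, so cyclic triples = 56 − 50 = 6.

6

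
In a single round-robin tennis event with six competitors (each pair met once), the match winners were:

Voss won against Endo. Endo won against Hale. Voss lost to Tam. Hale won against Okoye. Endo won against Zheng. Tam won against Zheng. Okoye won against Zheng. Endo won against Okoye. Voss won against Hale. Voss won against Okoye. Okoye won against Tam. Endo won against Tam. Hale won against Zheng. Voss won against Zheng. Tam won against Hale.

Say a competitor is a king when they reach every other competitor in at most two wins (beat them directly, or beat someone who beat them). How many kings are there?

Okoye cannot reach Endo in two steps.
Tam reaches everyone (king).
Endo reaches everyone (king).
Voss reaches everyone (king).
Hale cannot reach Endo, Voss in two steps.
Zheng cannot reach Okoye, Tam, Endo, Voss, Hale in two steps.
Kings: Tam, Endo, Voss — 3.

3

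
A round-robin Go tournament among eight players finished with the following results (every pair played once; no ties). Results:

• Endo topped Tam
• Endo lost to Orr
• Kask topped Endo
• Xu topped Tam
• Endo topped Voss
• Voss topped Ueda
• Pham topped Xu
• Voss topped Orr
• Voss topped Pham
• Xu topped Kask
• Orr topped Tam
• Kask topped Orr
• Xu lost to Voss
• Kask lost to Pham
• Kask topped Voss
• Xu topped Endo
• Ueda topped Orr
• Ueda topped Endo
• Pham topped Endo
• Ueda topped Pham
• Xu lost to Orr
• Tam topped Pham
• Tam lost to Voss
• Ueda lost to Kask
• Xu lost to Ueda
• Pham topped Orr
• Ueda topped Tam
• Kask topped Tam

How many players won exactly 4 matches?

Win totals: Voss 5, Xu 3, Endo 2, Pham 4, Kask 5, Ueda 5, Orr 3, Tam 1.
Exactly 4: Pham — 1 player.

1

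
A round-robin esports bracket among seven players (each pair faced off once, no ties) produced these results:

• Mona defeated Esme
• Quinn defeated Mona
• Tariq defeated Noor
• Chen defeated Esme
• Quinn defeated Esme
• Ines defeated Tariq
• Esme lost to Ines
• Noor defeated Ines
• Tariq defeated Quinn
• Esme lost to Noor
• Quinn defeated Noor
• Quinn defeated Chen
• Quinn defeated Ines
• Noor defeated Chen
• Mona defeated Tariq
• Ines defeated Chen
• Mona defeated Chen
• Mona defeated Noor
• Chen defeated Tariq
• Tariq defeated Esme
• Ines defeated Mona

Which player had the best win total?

Quinn

Win totals: Mona 4, Quinn 5, Noor 3, Tariq 3, Esme 0, Ines 4, Chen 2.
Quinn leads with 5 wins (next highest: 4).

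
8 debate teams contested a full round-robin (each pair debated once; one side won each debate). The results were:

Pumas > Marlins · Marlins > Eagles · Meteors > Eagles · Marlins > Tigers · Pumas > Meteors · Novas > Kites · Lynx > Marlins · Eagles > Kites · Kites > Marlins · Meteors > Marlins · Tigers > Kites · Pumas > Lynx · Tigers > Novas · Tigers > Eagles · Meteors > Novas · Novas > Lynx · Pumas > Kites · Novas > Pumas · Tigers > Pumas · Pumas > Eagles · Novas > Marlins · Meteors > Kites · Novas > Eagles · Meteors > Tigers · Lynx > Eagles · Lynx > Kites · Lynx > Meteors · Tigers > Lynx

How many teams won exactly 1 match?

2

Win totals: Lynx 4, Pumas 5, Meteors 5, Tigers 5, Novas 5, Eagles 1, Marlins 2, Kites 1.
Exactly 1: Eagles, Kites — 2 teams.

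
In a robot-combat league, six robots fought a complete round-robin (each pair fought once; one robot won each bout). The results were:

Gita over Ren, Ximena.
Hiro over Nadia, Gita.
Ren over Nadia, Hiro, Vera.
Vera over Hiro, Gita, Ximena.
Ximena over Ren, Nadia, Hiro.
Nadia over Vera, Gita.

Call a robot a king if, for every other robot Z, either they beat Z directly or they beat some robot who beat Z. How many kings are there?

6

Nadia reaches everyone (king).
Gita reaches everyone (king).
Ximena reaches everyone (king).
Hiro reaches everyone (king).
Vera reaches everyone (king).
Ren reaches everyone (king).
Kings: Nadia, Gita, Ximena, Hiro, Vera, Ren — 6.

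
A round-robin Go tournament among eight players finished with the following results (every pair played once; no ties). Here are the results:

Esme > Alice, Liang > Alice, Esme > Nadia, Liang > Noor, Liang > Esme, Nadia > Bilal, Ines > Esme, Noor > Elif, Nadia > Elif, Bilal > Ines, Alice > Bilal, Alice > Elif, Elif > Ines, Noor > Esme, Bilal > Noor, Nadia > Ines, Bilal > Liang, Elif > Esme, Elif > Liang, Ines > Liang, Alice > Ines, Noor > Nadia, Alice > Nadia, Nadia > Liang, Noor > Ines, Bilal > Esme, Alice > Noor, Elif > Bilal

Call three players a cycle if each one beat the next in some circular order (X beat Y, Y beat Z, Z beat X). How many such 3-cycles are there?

17

Win totals: Noor 4, Esme 2, Elif 4, Nadia 4, Bilal 4, Ines 2, Alice 5, Liang 3.
A player with w wins dominates both others in C(w,2) triples; summing gives 6 + 1 + 6 + 6 + 6 + 1 + 10 + 3 = 39 transitive triples.
Total triples C(8,3) = 56, so cyclic triples = 56 − 39 = 17.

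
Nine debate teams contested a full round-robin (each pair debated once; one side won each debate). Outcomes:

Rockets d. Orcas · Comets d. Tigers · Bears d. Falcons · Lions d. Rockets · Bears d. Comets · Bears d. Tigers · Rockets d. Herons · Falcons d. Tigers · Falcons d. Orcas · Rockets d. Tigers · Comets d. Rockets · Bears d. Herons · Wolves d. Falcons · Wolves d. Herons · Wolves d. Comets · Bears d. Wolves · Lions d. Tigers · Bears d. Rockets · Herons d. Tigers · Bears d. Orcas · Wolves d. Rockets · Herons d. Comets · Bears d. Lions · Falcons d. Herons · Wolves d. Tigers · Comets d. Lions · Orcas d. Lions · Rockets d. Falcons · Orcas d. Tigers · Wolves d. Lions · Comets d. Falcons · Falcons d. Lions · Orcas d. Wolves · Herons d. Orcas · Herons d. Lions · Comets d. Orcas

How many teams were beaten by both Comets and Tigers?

0

Comets beat: Lions, Tigers, Falcons, Rockets, Orcas.
Tigers beat: no one.
No one was beaten by both.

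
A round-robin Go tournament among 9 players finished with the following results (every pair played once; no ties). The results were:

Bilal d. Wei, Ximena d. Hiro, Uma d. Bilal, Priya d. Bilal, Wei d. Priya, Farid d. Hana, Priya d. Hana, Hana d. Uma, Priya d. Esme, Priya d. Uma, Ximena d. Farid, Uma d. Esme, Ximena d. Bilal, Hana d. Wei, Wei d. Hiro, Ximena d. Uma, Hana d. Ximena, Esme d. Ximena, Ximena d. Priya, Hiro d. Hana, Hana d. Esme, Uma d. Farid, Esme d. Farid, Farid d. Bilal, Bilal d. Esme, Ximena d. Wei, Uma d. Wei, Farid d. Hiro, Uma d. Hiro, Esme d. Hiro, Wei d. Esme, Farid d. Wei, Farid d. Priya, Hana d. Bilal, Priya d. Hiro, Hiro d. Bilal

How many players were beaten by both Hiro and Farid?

Hiro beat: Bilal, Hana.
Farid beat: Hiro, Bilal, Priya, Hana, Wei.
Both beat: Bilal, Hana — 2.

2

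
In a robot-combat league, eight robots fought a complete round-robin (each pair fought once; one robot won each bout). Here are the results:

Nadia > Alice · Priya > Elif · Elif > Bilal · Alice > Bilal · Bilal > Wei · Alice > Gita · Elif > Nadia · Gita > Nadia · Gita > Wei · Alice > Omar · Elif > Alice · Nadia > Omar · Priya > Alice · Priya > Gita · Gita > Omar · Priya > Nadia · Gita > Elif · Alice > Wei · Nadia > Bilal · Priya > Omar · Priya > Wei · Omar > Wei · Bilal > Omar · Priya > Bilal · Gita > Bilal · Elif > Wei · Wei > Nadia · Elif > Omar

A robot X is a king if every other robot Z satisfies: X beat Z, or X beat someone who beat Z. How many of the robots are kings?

1

Priya reaches everyone (king).
Gita cannot reach Priya in two steps.
Bilal cannot reach Priya, Gita, Elif, Alice in two steps.
Elif cannot reach Priya in two steps.
Nadia cannot reach Priya, Elif in two steps.
Wei cannot reach Priya, Gita, Elif in two steps.
Alice cannot reach Priya in two steps.
Omar cannot reach Priya, Gita, Bilal, Elif, Alice in two steps.
Kings: Priya — 1.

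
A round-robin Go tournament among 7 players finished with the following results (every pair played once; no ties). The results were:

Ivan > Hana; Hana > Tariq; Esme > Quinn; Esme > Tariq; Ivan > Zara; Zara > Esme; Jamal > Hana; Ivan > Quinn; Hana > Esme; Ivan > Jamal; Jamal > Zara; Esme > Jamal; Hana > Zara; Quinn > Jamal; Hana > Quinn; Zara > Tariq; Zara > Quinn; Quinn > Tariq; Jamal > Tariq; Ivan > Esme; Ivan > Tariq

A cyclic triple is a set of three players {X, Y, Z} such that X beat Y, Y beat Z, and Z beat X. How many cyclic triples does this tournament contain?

4

Win totals: Ivan 6, Zara 3, Hana 4, Jamal 3, Quinn 2, Tariq 0, Esme 3.
A player with w wins dominates both others in C(w,2) triples; summing gives 15 + 3 + 6 + 3 + 1 + 0 + 3 = 31 transitive triples.
Total triples C(7,3) = 35, so cyclic triples = 35 − 31 = 4.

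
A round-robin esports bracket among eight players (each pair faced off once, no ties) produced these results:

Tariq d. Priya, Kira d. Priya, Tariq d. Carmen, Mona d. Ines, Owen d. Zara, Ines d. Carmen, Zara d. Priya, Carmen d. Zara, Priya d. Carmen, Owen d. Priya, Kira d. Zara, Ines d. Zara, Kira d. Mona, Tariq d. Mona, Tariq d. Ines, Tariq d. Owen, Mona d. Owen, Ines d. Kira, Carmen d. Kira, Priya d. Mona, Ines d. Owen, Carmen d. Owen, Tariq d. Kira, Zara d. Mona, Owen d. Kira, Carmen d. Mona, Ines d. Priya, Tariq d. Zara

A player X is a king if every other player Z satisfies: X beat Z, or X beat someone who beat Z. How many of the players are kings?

Kira cannot reach Tariq in two steps.
Owen cannot reach Ines, Tariq in two steps.
Ines cannot reach Tariq in two steps.
Mona cannot reach Tariq in two steps.
Carmen cannot reach Tariq in two steps.
Tariq reaches everyone (king).
Zara cannot reach Kira, Tariq in two steps.
Priya cannot reach Tariq in two steps.
Kings: Tariq — 1.

1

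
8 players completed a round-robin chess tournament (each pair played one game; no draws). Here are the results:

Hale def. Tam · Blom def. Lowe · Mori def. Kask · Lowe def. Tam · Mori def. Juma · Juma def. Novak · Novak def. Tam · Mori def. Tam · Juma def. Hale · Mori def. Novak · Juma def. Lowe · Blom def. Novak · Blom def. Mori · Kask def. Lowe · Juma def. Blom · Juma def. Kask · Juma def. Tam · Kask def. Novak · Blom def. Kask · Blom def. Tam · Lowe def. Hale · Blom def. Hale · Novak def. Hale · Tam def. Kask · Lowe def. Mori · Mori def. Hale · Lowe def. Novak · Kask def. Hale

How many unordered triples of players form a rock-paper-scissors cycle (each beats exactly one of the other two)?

Win totals: Novak 2, Tam 1, Blom 6, Kask 3, Juma 6, Hale 1, Mori 5, Lowe 4.
A player with w wins dominates both others in C(w,2) triples; summing gives 1 + 0 + 15 + 3 + 15 + 0 + 10 + 6 = 50 transitive triples.
Total triples C(8,3) = 56, so cyclic triples = 56 − 50 = 6.

6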